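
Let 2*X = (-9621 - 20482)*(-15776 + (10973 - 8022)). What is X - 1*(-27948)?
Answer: 386126871/2 ≈ 1.9306e+8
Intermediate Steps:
X = 386070975/2 (X = ((-9621 - 20482)*(-15776 + (10973 - 8022)))/2 = (-30103*(-15776 + 2951))/2 = (-30103*(-12825))/2 = (½)*386070975 = 386070975/2 ≈ 1.9304e+8)
X - 1*(-27948) = 386070975/2 - 1*(-27948) = 386070975/2 + 27948 = 386126871/2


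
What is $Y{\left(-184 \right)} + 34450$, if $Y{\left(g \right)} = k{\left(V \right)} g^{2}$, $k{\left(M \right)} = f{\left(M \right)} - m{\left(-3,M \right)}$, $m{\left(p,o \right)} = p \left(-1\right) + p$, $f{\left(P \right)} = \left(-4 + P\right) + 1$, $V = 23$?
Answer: $711570$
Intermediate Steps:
$f{\left(P \right)} = -3 + P$
$m{\left(p,o \right)} = 0$ ($m{\left(p,o \right)} = - p + p = 0$)
$k{\left(M \right)} = -3 + M$ ($k{\left(M \right)} = \left(-3 + M\right) - 0 = \left(-3 + M\right) + 0 = -3 + M$)
$Y{\left(g \right)} = 20 g^{2}$ ($Y{\left(g \right)} = \left(-3 + 23\right) g^{2} = 20 g^{2}$)
$Y{\left(-184 \right)} + 34450 = 20 \left(-184\right)^{2} + 34450 = 20 \cdot 33856 + 34450 = 677120 + 34450 = 711570$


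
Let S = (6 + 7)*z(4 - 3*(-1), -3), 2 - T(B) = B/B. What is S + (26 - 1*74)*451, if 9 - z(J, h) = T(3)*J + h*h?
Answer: -21739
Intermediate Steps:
T(B) = 1 (T(B) = 2 - B/B = 2 - 1*1 = 2 - 1 = 1)
z(J, h) = 9 - J - h**2 (z(J, h) = 9 - (1*J + h*h) = 9 - (J + h**2) = 9 + (-J - h**2) = 9 - J - h**2)
S = -91 (S = (6 + 7)*(9 - (4 - 3*(-1)) - 1*(-3)**2) = 13*(9 - (4 + 3) - 1*9) = 13*(9 - 1*7 - 9) = 13*(9 - 7 - 9) = 13*(-7) = -91)
S + (26 - 1*74)*451 = -91 + (26 - 1*74)*451 = -91 + (26 - 74)*451 = -91 - 48*451 = -91 - 21648 = -21739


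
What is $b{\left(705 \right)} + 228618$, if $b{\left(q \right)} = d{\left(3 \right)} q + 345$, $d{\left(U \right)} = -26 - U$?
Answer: $208518$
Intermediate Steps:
$b{\left(q \right)} = 345 - 29 q$ ($b{\left(q \right)} = \left(-26 - 3\right) q + 345 = - 29 q + 345 = 345 - 29 q$)
$b{\left(705 \right)} + 228618 = \left(345 - 20445\right) + 228618 = -20100 + 228618 = 208518$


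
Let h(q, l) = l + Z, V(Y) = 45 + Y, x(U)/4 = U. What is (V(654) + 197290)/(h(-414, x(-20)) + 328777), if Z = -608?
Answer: 197989/328089 ≈ 0.60346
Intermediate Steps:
x(U) = 4*U
h(q, l) = -608 + l (h(q, l) = l - 608 = -608 + l)
(V(654) + 197290)/(h(-414, x(-20)) + 328777) = ((45 + 654) + 197290)/((-608 + 4*(-20)) + 328777) = (699 + 197290)/((-608 - 80) + 328777) = 197989/(-688 + 328777) = 197989/328089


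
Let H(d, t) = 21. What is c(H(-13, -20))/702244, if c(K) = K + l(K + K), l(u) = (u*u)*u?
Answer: 74109/702244 ≈ 0.10553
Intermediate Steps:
l(u) = u³ (l(u) = u²*u = u³)
c(K) = K + 8*K³ (c(K) = K + (K + K)³ = K + (2*K)³ = K + 8*K³)
c(H(-13, -20))/702244 = (21 + 8*21³)/702244 = (21 + 8*9261)*(1/702244) = (21 + 74088)*(1/702244) = 74109*(1/702244) = 74109/702244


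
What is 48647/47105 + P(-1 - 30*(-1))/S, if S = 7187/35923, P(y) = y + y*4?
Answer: 245711798664/338543635 ≈ 725.79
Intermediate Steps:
P(y) = 5*y (P(y) = y + 4*y = 5*y)
S = 7187/35923 (S = 7187*(1/35923) = 7187/35923 ≈ 0.20007)
48647/47105 + P(-1 - 30*(-1))/S = 48647/47105 + (5*(-1 - 30*(-1)))/(7187/35923) = 48647*(1/47105) + (5*(-1 - 6*(-5)))*(35923/7187) = 48647/47105 + (5*(-1 + 30))*(35923/7187) = 48647/47105 + (5*29)*(35923/7187) = 48647/47105 + 145*(35923/7187) = 48647/47105 + 5208835/7187 = 245711798664/338543635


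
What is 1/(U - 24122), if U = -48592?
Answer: -1/72714 ≈ -1.3753e-5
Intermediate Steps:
1/(U - 24122) = 1/(-48592 - 24122) = 1/(-72714) = -1/72714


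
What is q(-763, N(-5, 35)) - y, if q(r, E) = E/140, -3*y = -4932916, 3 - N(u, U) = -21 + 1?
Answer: -690608171/420 ≈ -1.6443e+6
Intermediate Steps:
N(u, U) = 23 (N(u, U) = 3 - (-21 + 1) = 3 - 1*(-20) = 3 + 20 = 23)
y = 4932916/3 (y = -1/3*(-4932916) = 4932916/3 ≈ 1.6443e+6)
q(r, E) = E/140 (q(r, E) = E*(1/140) = E/140)
q(-763, N(-5, 35)) - y = (1/140)*23 - 1*4932916/3 = 23/140 - 4932916/3 = -690608171/420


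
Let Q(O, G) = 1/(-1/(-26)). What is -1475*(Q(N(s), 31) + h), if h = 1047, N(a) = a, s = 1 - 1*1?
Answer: -1582675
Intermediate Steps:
s = 0 (s = 1 - 1 = 0)
Q(O, G) = 26 (Q(O, G) = 1/(-1*(-1/26)) = 1/(1/26) = 26)
-1475*(Q(N(s), 31) + h) = -1475*(26 + 1047) = -1475*1073 = -1582675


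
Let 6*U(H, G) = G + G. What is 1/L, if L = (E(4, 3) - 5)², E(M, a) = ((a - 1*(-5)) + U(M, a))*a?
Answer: 1/484 ≈ 0.0020661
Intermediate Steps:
U(H, G) = G/3 (U(H, G) = (G + G)/6 = (2*G)/6 = G/3)
E(M, a) = a*(5 + 4*a/3) (E(M, a) = ((a - 1*(-5)) + a/3)*a = ((a + 5) + a/3)*a = ((5 + a) + a/3)*a = (5 + 4*a/3)*a = a*(5 + 4*a/3))
L = 484 (L = ((⅓)*3*(15 + 4*3) - 5)² = ((⅓)*3*(15 + 12) - 5)² = ((⅓)*3*27 - 5)² = (27 - 5)² = 22² = 484)
1/L = 1/484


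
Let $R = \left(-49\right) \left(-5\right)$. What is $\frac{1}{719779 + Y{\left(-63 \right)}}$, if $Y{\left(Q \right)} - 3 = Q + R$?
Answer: $\frac{1}{719964} \approx 1.389 \cdot 10^{-6}$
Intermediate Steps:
$R = 245$
$Y{\left(Q \right)} = 248 + Q$ ($Y{\left(Q \right)} = 3 + \left(Q + 245\right) = 3 + \left(245 + Q\right) = 248 + Q$)
$\frac{1}{719779 + Y{\left(-63 \right)}} = \frac{1}{719779 + \left(248 - 63\right)} = \frac{1}{719779 + 185} = \frac{1}{719964}$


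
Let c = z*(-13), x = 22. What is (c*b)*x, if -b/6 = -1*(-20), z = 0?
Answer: 0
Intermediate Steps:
c = 0 (c = 0*(-13) = 0)
b = -120 (b = -(-6)*(-20) = -6*20 = -120)
(c*b)*x = (0*(-120))*22 = 0*22 = 0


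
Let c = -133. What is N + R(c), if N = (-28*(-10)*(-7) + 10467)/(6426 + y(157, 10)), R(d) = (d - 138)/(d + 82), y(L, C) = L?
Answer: 2217850/335733 ≈ 6.6060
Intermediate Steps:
R(d) = (-138 + d)/(82 + d)
N = 8507/6583 (N = (-28*(-10)*(-7) + 10467)/(6426 + 157) = (280*(-7) + 10467)/6583 = (-1960 + 10467)*(1/6583) = 8507*(1/6583) = 8507/6583 ≈ 1.2923)
N + R(c) = 8507/6583 + (-138 - 133)/(82 - 133) = 8507/6583 - 271/(-51) = 8507/6583 - 1/51*(-271) = 8507/6583 + 271/51 = 2217850/335733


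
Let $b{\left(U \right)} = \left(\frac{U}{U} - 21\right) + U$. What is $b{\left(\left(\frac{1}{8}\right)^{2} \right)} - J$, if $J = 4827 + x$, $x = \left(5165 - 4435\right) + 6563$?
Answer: $- \frac{776959}{64} \approx -12140.0$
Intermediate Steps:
$x = 7293$ ($x = 730 + 6563 = 7293$)
$b{\left(U \right)} = -20 + U$ ($b{\left(U \right)} = \left(1 - 21\right) + U = -20 + U$)
$J = 12120$ ($J = 4827 + 7293 = 12120$)
$b{\left(\left(\frac{1}{8}\right)^{2} \right)} - J = \left(-20 + \left(\frac{1}{8}\right)^{2}\right) - 12120 = \left(-20 + \frac{1}{64}\right) - 12120 = - \frac{1279}{64} - 12120 = - \frac{776959}{64}$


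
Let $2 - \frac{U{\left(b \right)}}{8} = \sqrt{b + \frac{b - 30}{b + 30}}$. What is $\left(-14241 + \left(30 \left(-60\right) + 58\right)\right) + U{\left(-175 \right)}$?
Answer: $-15967 - \frac{8 i \sqrt{145986}}{29} \approx -15967.0 - 105.4 i$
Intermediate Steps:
$U{\left(b \right)} = 16 - 8 \sqrt{b + \frac{-30 + b}{30 + b}}$ ($U{\left(b \right)} = 16 - 8 \sqrt{b + \frac{b - 30}{b + 30}} = 16 - 8 \sqrt{b + \frac{-30 + b}{30 + b}}$)
$\left(-14241 + \left(30 \left(-60\right) + 58\right)\right) + U{\left(-175 \right)} = \left(-14241 + \left(30 \left(-60\right) + 58\right)\right) + \left(16 - 8 \sqrt{\frac{-30 - 175 - 175 \left(30 - 175\right)}{30 - 175}}\right) = \left(-14241 + \left(-1800 + 58\right)\right) + \left(16 - 8 \sqrt{\frac{-30 - 175 - -25375}{-145}}\right) = \left(-14241 - 1742\right) + \left(16 - 8 \sqrt{- \frac{-30 - 175 + 25375}{145}}\right) = -15983 + \left(16 - 8 \sqrt{\left(- \frac{1}{145}\right) 25170}\right) = -15983 + \left(16 - 8 \sqrt{- \frac{5034}{29}}\right) = -15983 + \left(16 - 8 \frac{i \sqrt{145986}}{29}\right) = -15983 + \left(16 - \frac{8 i \sqrt{145986}}{29}\right) = -15967 - \frac{8 i \sqrt{145986}}{29}$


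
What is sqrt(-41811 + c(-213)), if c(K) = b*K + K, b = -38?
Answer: 3*I*sqrt(3770) ≈ 184.2*I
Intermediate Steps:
c(K) = -37*K (c(K) = -38*K + K = -37*K)
sqrt(-41811 + c(-213)) = sqrt(-41811 - 37*(-213)) = sqrt(-41811 + 7881) = sqrt(-33930) = 3*I*sqrt(3770)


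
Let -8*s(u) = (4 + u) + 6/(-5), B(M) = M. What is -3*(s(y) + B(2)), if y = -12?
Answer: -189/20 ≈ -9.4500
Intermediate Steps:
s(u) = -7/20 - u/8 (s(u) = -((4 + u) + 6/(-5))/8 = -((4 + u) + 6*(-⅕))/8 = -((4 + u) - 6/5)/8 = -(14/5 + u)/8 = -7/20 - u/8)
-3*(s(y) + B(2)) = -3*((-7/20 - ⅛*(-12)) + 2) = -3*((-7/20 + 3/2) + 2) = -3*(23/20 + 2) = -3*63/20 = -189/20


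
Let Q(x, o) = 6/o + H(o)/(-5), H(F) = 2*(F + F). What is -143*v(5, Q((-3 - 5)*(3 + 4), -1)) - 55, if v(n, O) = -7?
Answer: 946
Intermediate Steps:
H(F) = 4*F (H(F) = 2*(2*F) = 4*F)
Q(x, o) = 6/o - 4*o/5 (Q(x, o) = 6/o + (4*o)/(-5) = 6/o + (4*o)*(-1/5) = 6/o - 4*o/5)
-143*v(5, Q((-3 - 5)*(3 + 4), -1)) - 55 = -143*(-7) - 55 = 1001 - 55 = 946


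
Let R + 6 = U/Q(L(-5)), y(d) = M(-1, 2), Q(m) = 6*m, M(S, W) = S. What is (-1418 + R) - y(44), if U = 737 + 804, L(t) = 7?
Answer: -58225/42 ≈ -1386.3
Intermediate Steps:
y(d) = -1
U = 1541
R = 1289/42 (R = -6 + 1541/((6*7)) = -6 + 1541/42 = 1289/42 ≈ 30.690)
(-1418 + R) - y(44) = (-1418 + 1289/42) - 1*(-1) = -58267/42 + 1 = -58225/42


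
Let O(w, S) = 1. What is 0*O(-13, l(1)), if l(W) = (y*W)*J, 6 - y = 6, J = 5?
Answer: 0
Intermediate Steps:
y = 0 (y = 6 - 1*6 = 6 - 6 = 0)
l(W) = 0 (l(W) = (0*W)*5 = 0*5 = 0)
0*O(-13, l(1)) = 0*1 = 0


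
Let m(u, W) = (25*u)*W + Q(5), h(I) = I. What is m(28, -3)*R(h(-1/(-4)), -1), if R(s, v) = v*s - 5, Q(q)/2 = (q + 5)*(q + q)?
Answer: 9975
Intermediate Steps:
Q(q) = 4*q*(5 + q) (Q(q) = 2*((q + 5)*(q + q)) = 2*((5 + q)*(2*q)) = 2*(2*q*(5 + q)) = 4*q*(5 + q))
m(u, W) = 200 + 25*W*u (m(u, W) = (25*u)*W + 4*5*(5 + 5) = 25*W*u + 4*5*10 = 25*W*u + 200 = 200 + 25*W*u)
R(s, v) = -5 + s*v (R(s, v) = s*v - 5 = -5 + s*v)
m(28, -3)*R(h(-1/(-4)), -1) = (200 + 25*(-3)*28)*(-5 - 1/(-4)*(-1)) = (200 - 2100)*(-5 - 1*(-1/4)*(-1)) = -1900*(-5 + (1/4)*(-1)) = -1900*(-5 - 1/4) = -1900*(-21/4) = 9975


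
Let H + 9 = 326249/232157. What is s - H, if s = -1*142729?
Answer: -33133773289/232157 ≈ -1.4272e+5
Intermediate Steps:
s = -142729
H = -1763164/232157 (H = -9 + 326249/232157 = -1763164/232157 ≈ -7.5947)
s - H = -142729 - 1*(-1763164/232157) = -142729 + 1763164/232157 = -33133773289/232157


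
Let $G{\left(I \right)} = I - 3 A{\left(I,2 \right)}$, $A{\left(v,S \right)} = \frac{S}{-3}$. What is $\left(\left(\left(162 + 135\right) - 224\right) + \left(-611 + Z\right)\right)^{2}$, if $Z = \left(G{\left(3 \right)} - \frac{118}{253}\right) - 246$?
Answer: $\frac{38889812025}{64009} \approx 6.0757 \cdot 10^{5}$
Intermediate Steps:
$A{\left(v,S \right)} = - \frac{S}{3}$ ($A{\left(v,S \right)} = S \left(- \frac{1}{3}\right) = - \frac{S}{3}$)
$G{\left(I \right)} = 2 + I$ ($G{\left(I \right)} = I - 3 \left(\left(- \frac{1}{3}\right) 2\right) = I - -2 = I + 2 = 2 + I$)
$Z = - \frac{61091}{253}$ ($Z = \left(\left(2 + 3\right) - \frac{118}{253}\right) - 246 = \left(5 - \frac{118}{253}\right) - 246 = \frac{1147}{253} - 246 = - \frac{61091}{253} \approx -241.47$)
$\left(\left(\left(162 + 135\right) - 224\right) + \left(-611 + Z\right)\right)^{2} = \left(\left(\left(162 + 135\right) - 224\right) - \frac{215674}{253}\right)^{2} = \left(\left(297 - 224\right) - \frac{215674}{253}\right)^{2} = \left(73 - \frac{215674}{253}\right)^{2} = \left(- \frac{197205}{253}\right)^{2} = \frac{38889812025}{64009}$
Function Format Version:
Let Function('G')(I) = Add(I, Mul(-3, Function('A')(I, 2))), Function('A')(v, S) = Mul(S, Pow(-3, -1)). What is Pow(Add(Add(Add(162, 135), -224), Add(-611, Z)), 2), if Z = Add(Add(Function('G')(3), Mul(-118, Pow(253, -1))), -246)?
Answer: Rational(38889812025, 64009) ≈ 6.0757e+5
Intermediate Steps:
Function('A')(v, S) = Mul(Rational(-1, 3), S) (Function('A')(v, S) = Mul(S, Rational(-1, 3)) = Mul(Rational(-1, 3), S))
Function('G')(I) = Add(2, I) (Function('G')(I) = Add(I, Mul(-3, Mul(Rational(-1, 3), 2))) = Add(I, Mul(-3, Rational(-2, 3))) = Add(I, 2) = Add(2, I))
Z = Rational(-61091, 253) (Z = Add(Add(Add(2, 3), Mul(-118, Pow(253, -1))), -246) = Add(Add(5, Mul(-118, Rational(1, 253))), -246) = Add(Add(5, Rational(-118, 253)), -246) = Add(Rational(1147, 253), -246) = Rational(-61091, 253) ≈ -241.47)
Pow(Add(Add(Add(162, 135), -224), Add(-611, Z)), 2) = Pow(Add(Add(Add(162, 135), -224), Add(-611, Rational(-61091, 253))), 2) = Pow(Add(Add(297, -224), Rational(-215674, 253)), 2) = Pow(Add(73, Rational(-215674, 253)), 2) = Pow(Rational(-197205, 253), 2) = Rational(38889812025, 64009)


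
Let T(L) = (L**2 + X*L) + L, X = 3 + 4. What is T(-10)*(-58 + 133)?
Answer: 1500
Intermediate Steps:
X = 7
T(L) = L**2 + 8*L (T(L) = (L**2 + 7*L) + L = L**2 + 8*L)
T(-10)*(-58 + 133) = (-10*(8 - 10))*(-58 + 133) = -10*(-2)*75 = 20*75 = 1500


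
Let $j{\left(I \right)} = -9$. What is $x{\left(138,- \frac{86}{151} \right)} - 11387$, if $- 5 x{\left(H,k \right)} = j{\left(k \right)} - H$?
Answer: $- \frac{56788}{5} \approx -11358.0$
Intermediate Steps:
$x{\left(H,k \right)} = \frac{9}{5} + \frac{H}{5}$ ($x{\left(H,k \right)} = - \frac{-9 - H}{5} = \frac{9}{5} + \frac{H}{5}$)
$x{\left(138,- \frac{86}{151} \right)} - 11387 = \left(\frac{9}{5} + \frac{1}{5} \cdot 138\right) - 11387 = \left(\frac{9}{5} + \frac{138}{5}\right) - 11387 = \frac{147}{5} - 11387 = - \frac{56788}{5}$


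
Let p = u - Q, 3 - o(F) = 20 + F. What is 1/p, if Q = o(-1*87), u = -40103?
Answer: -1/40173 ≈ -2.4892e-5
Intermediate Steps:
o(F) = -17 - F (o(F) = 3 - (20 + F) = 3 + (-20 - F) = -17 - F)
Q = 70 (Q = -17 - (-1)*87 = -17 - 1*(-87) = -17 + 87 = 70)
p = -40173 (p = -40103 - 1*70 = -40103 - 70 = -40173)
1/p = 1/(-40173) = -1/40173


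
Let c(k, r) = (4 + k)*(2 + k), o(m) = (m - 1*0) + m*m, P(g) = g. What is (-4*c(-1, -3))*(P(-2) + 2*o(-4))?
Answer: -264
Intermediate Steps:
o(m) = m + m**2 (o(m) = (m + 0) + m**2 = m + m**2)
c(k, r) = (2 + k)*(4 + k)
(-4*c(-1, -3))*(P(-2) + 2*o(-4)) = (-4*(8 + (-1)**2 + 6*(-1)))*(-2 + 2*(-4*(1 - 4))) = (-4*(8 + 1 - 6))*(-2 + 2*(-4*(-3))) = (-4*3)*(-2 + 2*12) = -12*(-2 + 24) = -12*22 = -264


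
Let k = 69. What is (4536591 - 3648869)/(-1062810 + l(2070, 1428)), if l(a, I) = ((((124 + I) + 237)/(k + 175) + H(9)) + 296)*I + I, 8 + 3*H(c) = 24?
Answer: -54151042/37857085 ≈ -1.4304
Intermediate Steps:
H(c) = 16/3 (H(c) = -8/3 + (⅓)*24 = -8/3 + 8 = 16/3)
l(a, I) = I + I*(221659/732 + I/244) (l(a, I) = ((((124 + I) + 237)/(69 + 175) + 16/3) + 296)*I + I = (((361 + I)/244 + 16/3) + 296)*I + I = (((361 + I)*(1/244) + 16/3) + 296)*I + I = (((361/244 + I/244) + 16/3) + 296)*I + I = ((4987/732 + I/244) + 296)*I + I = (221659/732 + I/244)*I + I = I*(221659/732 + I/244) + I = I + I*(221659/732 + I/244))
(4536591 - 3648869)/(-1062810 + l(2070, 1428)) = (4536591 - 3648869)/(-1062810 + (1/732)*1428*(222391 + 3*1428)) = 887722/(-1062810 + (1/732)*1428*(222391 + 4284)) = 887722/(-1062810 + (1/732)*1428*226675) = 887722/(-1062810 + 26974325/61) = 887722/(-37857085/61) = 887722*(-61/37857085) = -54151042/37857085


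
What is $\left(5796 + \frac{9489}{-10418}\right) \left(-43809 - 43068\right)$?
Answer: $- \frac{5245045884603}{10418} \approx -5.0346 \cdot 10^{8}$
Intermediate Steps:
$\left(5796 + \frac{9489}{-10418}\right) \left(-43809 - 43068\right) = \left(5796 + 9489 \left(- \frac{1}{10418}\right)\right) \left(-86877\right) = \left(5796 - \frac{9489}{10418}\right) \left(-86877\right) = \frac{60373239}{10418} \left(-86877\right) = - \frac{5245045884603}{10418}$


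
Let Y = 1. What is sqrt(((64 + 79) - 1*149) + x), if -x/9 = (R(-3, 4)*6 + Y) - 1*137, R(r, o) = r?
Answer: 2*sqrt(345) ≈ 37.148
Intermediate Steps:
x = 1386 (x = -9*((-3*6 + 1) - 1*137) = -9*((-18 + 1) - 137) = -9*(-17 - 137) = -9*(-154) = 1386)
sqrt(((64 + 79) - 1*149) + x) = sqrt(((64 + 79) - 1*149) + 1386) = sqrt((143 - 149) + 1386) = sqrt(-6 + 1386) = sqrt(1380) = 2*sqrt(345)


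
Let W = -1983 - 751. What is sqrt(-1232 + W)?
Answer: I*sqrt(3966) ≈ 62.976*I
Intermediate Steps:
W = -2734
sqrt(-1232 + W) = sqrt(-1232 - 2734) = sqrt(-3966) = I*sqrt(3966)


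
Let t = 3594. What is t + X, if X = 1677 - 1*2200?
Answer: 3071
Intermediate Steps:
X = -523 (X = 1677 - 2200 = -523)
t + X = 3594 - 523 = 3071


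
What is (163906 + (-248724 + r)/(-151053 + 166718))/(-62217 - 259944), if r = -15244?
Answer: -2567323522/5046652065 ≈ -0.50872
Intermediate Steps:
(163906 + (-248724 + r)/(-151053 + 166718))/(-62217 - 259944) = (163906 + (-248724 - 15244)/(-151053 + 166718))/(-62217 - 259944) = (163906 - 263968/15665)/(-322161) = (163906 - 263968*1/15665)*(-1/322161) = (163906 - 263968/15665)*(-1/322161) = (2567323522/15665)*(-1/322161) = -2567323522/5046652065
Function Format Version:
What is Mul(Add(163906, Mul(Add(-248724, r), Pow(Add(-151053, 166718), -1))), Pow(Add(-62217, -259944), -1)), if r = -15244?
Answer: Rational(-2567323522, 5046652065) ≈ -0.50872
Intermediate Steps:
Mul(Add(163906, Mul(Add(-248724, r), Pow(Add(-151053, 166718), -1))), Pow(Add(-62217, -259944), -1)) = Mul(Add(163906, Mul(Add(-248724, -15244), Pow(Add(-151053, 166718), -1))), Pow(Add(-62217, -259944), -1)) = Mul(Add(163906, Mul(-263968, Pow(15665, -1))), Pow(-322161, -1)) = Mul(Add(163906, Mul(-263968, Rational(1, 15665))), Rational(-1, 322161)) = Mul(Add(163906, Rational(-263968, 15665)), Rational(-1, 322161)) = Mul(Rational(2567323522, 15665), Rational(-1, 322161)) = Rational(-2567323522, 5046652065)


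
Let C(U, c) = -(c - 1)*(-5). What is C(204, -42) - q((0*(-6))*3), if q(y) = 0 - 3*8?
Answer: -191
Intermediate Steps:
q(y) = -24 (q(y) = 0 - 24 = -24)
C(U, c) = -5 + 5*c (C(U, c) = -(-1 + c)*(-5) = (1 - c)*(-5) = -5 + 5*c)
C(204, -42) - q((0*(-6))*3) = (-5 + 5*(-42)) - 1*(-24) = (-5 - 210) + 24 = -215 + 24 = -191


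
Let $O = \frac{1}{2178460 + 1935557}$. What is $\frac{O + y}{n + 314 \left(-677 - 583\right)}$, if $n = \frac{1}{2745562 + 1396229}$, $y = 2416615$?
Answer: $- \frac{4575296245573058744}{749051961771833007} \approx -6.1081$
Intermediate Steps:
$n = \frac{1}{4141791} \approx 2.4144 \cdot 10^{-7}$
$O = \frac{1}{4114017} \approx 2.4307 \cdot 10^{-7}$
$\frac{O + y}{n + 314 \left(-677 - 583\right)} = \frac{\frac{1}{4114017} + 2416615}{\frac{1}{4141791} + 314 \left(-677 - 583\right)} = \frac{9941995192456}{4114017 \left(\frac{1}{4141791} + 314 \left(-1260\right)\right)} = \frac{9941995192456}{4114017 \left(\frac{1}{4141791} - 395640\right)} = \frac{9941995192456}{4114017 \left(- \frac{1638658191239}{4141791}\right)} = \frac{9941995192456}{4114017} \left(- \frac{4141791}{1638658191239}\right) = - \frac{4575296245573058744}{749051961771833007}$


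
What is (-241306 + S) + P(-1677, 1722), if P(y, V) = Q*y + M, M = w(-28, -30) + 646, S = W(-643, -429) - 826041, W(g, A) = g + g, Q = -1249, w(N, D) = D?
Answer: 1026556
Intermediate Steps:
W(g, A) = 2*g
S = -827327 (S = 2*(-643) - 826041 = -1286 - 826041 = -827327)
M = 616 (M = -30 + 646 = 616)
P(y, V) = 616 - 1249*y (P(y, V) = -1249*y + 616 = 616 - 1249*y)
(-241306 + S) + P(-1677, 1722) = (-241306 - 827327) + (616 - 1249*(-1677)) = -1068633 + (616 + 2094573) = -1068633 + 2095189 = 1026556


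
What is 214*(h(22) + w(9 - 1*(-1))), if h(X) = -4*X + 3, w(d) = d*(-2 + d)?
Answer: -1070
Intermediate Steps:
h(X) = 3 - 4*X
214*(h(22) + w(9 - 1*(-1))) = 214*((3 - 4*22) + (9 - 1*(-1))*(-2 + (9 - 1*(-1)))) = 214*((3 - 88) + (9 + 1)*(-2 + (9 + 1))) = 214*(-85 + 10*(-2 + 10)) = 214*(-85 + 10*8) = 214*(-85 + 80) = 214*(-5) = -1070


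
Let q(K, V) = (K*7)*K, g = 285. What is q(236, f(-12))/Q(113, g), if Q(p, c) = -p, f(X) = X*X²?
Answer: -389872/113 ≈ -3450.2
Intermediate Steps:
f(X) = X³
q(K, V) = 7*K² (q(K, V) = (7*K)*K = 7*K²)
q(236, f(-12))/Q(113, g) = (7*236²)/((-1*113)) = (7*55696)/(-113) = 389872*(-1/113) = -389872/113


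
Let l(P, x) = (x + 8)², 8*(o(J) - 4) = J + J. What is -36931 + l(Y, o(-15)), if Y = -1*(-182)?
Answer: -589807/16 ≈ -36863.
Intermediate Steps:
Y = 182
o(J) = 4 + J/4 (o(J) = 4 + (J + J)/8 = 4 + (2*J)/8 = 4 + J/4)
l(P, x) = (8 + x)²
-36931 + l(Y, o(-15)) = -36931 + (8 + (4 + (¼)*(-15)))² = -36931 + (8 + (4 - 15/4))² = -36931 + (8 + ¼)² = -36931 + (33/4)² = -36931 + 1089/16 = -589807/16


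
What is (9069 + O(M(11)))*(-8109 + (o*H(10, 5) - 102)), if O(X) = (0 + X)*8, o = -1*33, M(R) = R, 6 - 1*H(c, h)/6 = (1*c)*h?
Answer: 4587657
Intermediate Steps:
H(c, h) = 36 - 6*c*h (H(c, h) = 36 - 6*1*c*h = 36 - 6*c*h)
o = -33
O(X) = 8*X (O(X) = X*8 = 8*X)
(9069 + O(M(11)))*(-8109 + (o*H(10, 5) - 102)) = (9069 + 8*11)*(-8109 + (-33*(36 - 6*10*5) - 102)) = (9069 + 88)*(-8109 + (-33*(36 - 300) - 102)) = 9157*(-8109 + (-33*(-264) - 102)) = 9157*(-8109 + (8712 - 102)) = 9157*(-8109 + 8610) = 9157*501 = 4587657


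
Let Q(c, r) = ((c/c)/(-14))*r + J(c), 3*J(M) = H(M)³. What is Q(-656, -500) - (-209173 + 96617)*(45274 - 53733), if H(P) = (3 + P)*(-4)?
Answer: 104749059962/21 ≈ 4.9881e+9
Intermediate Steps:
H(P) = -12 - 4*P
J(M) = (-12 - 4*M)³/3
Q(c, r) = -64*(3 + c)³/3 - r/14 (Q(c, r) = ((c/c)/(-14))*r - 64*(3 + c)³/3 = (1*(-1/14))*r - 64*(3 + c)³/3 = -r/14 - 64*(3 + c)³/3 = -64*(3 + c)³/3 - r/14)
Q(-656, -500) - (-209173 + 96617)*(45274 - 53733) = (-64*(3 - 656)³/3 - 1/14*(-500)) - (-209173 + 96617)*(45274 - 53733) = (-64/3*(-653)³ + 250/7) - (-112556)*(-8459) = (-64/3*(-278445077) + 250/7) - 1*952111204 = (17820484928/3 + 250/7) - 952111204 = 124743395246/21 - 952111204 = 104749059962/21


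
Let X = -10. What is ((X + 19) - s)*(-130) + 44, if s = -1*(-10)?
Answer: 174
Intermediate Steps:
s = 10
((X + 19) - s)*(-130) + 44 = ((-10 + 19) - 1*10)*(-130) + 44 = (9 - 10)*(-130) + 44 = -1*(-130) + 44 = 130 + 44 = 174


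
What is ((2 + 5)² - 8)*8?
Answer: 328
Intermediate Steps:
((2 + 5)² - 8)*8 = (7² - 8)*8 = (49 - 8)*8 = 41*8 = 328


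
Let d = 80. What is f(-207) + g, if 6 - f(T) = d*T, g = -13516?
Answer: 3050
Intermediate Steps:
f(T) = 6 - 80*T
f(-207) + g = (6 - 80*(-207)) - 13516 = (6 + 16560) - 13516 = 16566 - 13516 = 3050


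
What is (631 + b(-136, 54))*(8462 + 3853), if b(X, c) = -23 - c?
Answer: 6822510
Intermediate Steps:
(631 + b(-136, 54))*(8462 + 3853) = (631 + (-23 - 1*54))*(8462 + 3853) = (631 + (-23 - 54))*12315 = (631 - 77)*12315 = 554*12315 = 6822510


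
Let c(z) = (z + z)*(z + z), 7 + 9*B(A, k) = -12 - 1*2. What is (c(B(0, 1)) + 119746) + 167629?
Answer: 2586571/9 ≈ 2.8740e+5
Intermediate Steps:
B(A, k) = -7/3 (B(A, k) = -7/9 + (-12 - 1*2)/9 = -7/9 + (-12 - 2)/9 = -7/9 + (1/9)*(-14) = -7/9 - 14/9 = -7/3)
c(z) = 4*z**2 (c(z) = (2*z)*(2*z) = 4*z**2)
(c(B(0, 1)) + 119746) + 167629 = (4*(-7/3)**2 + 119746) + 167629 = (4*(49/9) + 119746) + 167629 = (196/9 + 119746) + 167629 = 1077910/9 + 167629 = 2586571/9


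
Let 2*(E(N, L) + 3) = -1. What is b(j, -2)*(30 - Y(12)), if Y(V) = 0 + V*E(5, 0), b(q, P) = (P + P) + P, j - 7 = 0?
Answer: -432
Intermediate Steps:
j = 7 (j = 7 + 0 = 7)
E(N, L) = -7/2 (E(N, L) = -3 + (1/2)*(-1) = -3 - 1/2 = -7/2)
b(q, P) = 3*P (b(q, P) = 2*P + P = 3*P)
Y(V) = -7*V/2 (Y(V) = 0 + V*(-7/2) = 0 - 7*V/2 = -7*V/2)
b(j, -2)*(30 - Y(12)) = (3*(-2))*(30 - (-7)*12/2) = -6*(30 - 1*(-42)) = -6*(30 + 42) = -6*72 = -432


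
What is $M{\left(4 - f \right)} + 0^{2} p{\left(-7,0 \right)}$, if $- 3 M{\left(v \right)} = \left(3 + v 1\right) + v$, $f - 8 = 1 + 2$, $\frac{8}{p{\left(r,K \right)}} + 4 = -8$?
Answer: $\frac{11}{3} \approx 3.6667$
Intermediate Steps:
$p{\left(r,K \right)} = - \frac{2}{3}$ ($p{\left(r,K \right)} = \frac{8}{-4 - 8} = \frac{8}{-12} = 8 \left(- \frac{1}{12}\right) = - \frac{2}{3}$)
$f = 11$ ($f = 8 + \left(1 + 2\right) = 8 + 3 = 11$)
$M{\left(v \right)} = -1 - \frac{2 v}{3}$ ($M{\left(v \right)} = - \frac{\left(3 + v 1\right) + v}{3} = - \frac{\left(3 + v\right) + v}{3} = - \frac{3 + 2 v}{3} = -1 - \frac{2 v}{3}$)
$M{\left(4 - f \right)} + 0^{2} p{\left(-7,0 \right)} = \left(-1 - \frac{2 \left(4 - 11\right)}{3}\right) + 0^{2} \left(- \frac{2}{3}\right) = \left(-1 - \frac{2 \left(4 - 11\right)}{3}\right) + 0 \left(- \frac{2}{3}\right) = \left(-1 - - \frac{14}{3}\right) + 0 = \left(-1 + \frac{14}{3}\right) + 0 = \frac{11}{3} + 0 = \frac{11}{3}$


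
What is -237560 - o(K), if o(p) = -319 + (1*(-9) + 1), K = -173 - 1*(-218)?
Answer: -237233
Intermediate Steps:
K = 45 (K = -173 + 218 = 45)
o(p) = -327 (o(p) = -319 + (-9 + 1) = -319 - 8 = -327)
-237560 - o(K) = -237560 - 1*(-327) = -237560 + 327 = -237233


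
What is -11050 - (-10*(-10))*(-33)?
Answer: -7750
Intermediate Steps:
-11050 - (-10*(-10))*(-33) = -11050 - 100*(-33) = -11050 - 1*(-3300) = -11050 + 3300 = -7750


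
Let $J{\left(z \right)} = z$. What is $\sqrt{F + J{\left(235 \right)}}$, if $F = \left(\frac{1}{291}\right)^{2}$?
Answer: $\frac{2 \sqrt{4975009}}{291} \approx 15.33$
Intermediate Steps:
$F = \frac{1}{84681}$ ($F = \left(\frac{1}{291}\right)^{2} = \frac{1}{84681} \approx 1.1809 \cdot 10^{-5}$)
$\sqrt{F + J{\left(235 \right)}} = \sqrt{\frac{1}{84681} + 235} = \sqrt{\frac{19900036}{84681}} = \frac{2 \sqrt{4975009}}{291}$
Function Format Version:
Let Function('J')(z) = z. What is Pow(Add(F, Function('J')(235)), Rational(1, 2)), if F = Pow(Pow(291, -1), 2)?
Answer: Mul(Rational(2, 291), Pow(4975009, Rational(1, 2))) ≈ 15.330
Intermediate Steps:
F = Rational(1, 84681) (F = Pow(Rational(1, 291), 2) = Rational(1, 84681) ≈ 1.1809e-5)
Pow(Add(F, Function('J')(235)), Rational(1, 2)) = Pow(Add(Rational(1, 84681), 235), Rational(1, 2)) = Pow(Rational(19900036, 84681), Rational(1, 2)) = Mul(Rational(2, 291), Pow(4975009, Rational(1, 2)))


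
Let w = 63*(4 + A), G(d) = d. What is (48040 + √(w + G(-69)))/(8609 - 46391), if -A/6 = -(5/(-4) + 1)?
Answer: -24020/18891 - √354/75564 ≈ -1.2718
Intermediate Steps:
A = -3/2 (A = -(-6)*(5/(-4) + 1) = -(-6)*(5*(-¼) + 1) = -(-6)*(-5/4 + 1) = -(-6)*(-1)/4 = -6*¼ = -3/2 ≈ -1.5000)
w = 315/2 (w = 63*(4 - 3/2) = 63*(5/2) = 315/2 ≈ 157.50)
(48040 + √(w + G(-69)))/(8609 - 46391) = (48040 + √(315/2 - 69))/(8609 - 46391) = (48040 + √(177/2))/(-37782) = (48040 + √354/2)*(-1/37782) = -24020/18891 - √354/75564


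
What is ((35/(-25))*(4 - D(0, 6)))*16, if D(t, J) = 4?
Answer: 0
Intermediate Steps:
((35/(-25))*(4 - D(0, 6)))*16 = ((35/(-25))*(4 - 1*4))*16 = ((35*(-1/25))*(4 - 4))*16 = -7/5*0*16 = 0*16 = 0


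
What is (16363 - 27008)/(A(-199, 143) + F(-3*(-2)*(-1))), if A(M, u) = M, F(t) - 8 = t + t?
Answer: 10645/203 ≈ 52.438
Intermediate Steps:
F(t) = 8 + 2*t (F(t) = 8 + (t + t) = 8 + 2*t)
(16363 - 27008)/(A(-199, 143) + F(-3*(-2)*(-1))) = (16363 - 27008)/(-199 + (8 + 2*(-3*(-2)*(-1)))) = -10645/(-199 + (8 + 2*(6*(-1)))) = -10645/(-199 + (8 + 2*(-6))) = -10645/(-199 + (8 - 12)) = -10645/(-199 - 4) = -10645/(-203) = -10645*(-1/203) = 10645/203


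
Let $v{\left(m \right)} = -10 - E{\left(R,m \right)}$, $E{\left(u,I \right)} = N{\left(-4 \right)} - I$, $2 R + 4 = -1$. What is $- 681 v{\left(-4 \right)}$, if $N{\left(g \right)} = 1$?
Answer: $10215$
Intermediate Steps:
$R = - \frac{5}{2}$ ($R = -2 + \frac{1}{2} \left(-1\right) = -2 - \frac{1}{2} = - \frac{5}{2} \approx -2.5$)
$E{\left(u,I \right)} = 1 - I$
$v{\left(m \right)} = -11 + m$ ($v{\left(m \right)} = -10 - \left(1 - m\right) = -10 + \left(-1 + m\right) = -11 + m$)
$- 681 v{\left(-4 \right)} = - 681 \left(-11 - 4\right) = \left(-681\right) \left(-15\right) = 10215$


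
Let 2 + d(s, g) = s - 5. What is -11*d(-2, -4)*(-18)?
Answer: -1782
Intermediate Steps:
d(s, g) = -7 + s (d(s, g) = -2 + (s - 5) = -2 + (-5 + s) = -7 + s)
-11*d(-2, -4)*(-18) = -11*(-7 - 2)*(-18) = -11*(-9)*(-18) = 99*(-18) = -1782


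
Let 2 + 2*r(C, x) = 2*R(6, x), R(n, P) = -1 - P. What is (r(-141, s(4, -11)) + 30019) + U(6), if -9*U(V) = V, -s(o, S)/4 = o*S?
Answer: 89521/3 ≈ 29840.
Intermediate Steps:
s(o, S) = -4*S*o (s(o, S) = -4*o*S = -4*S*o)
U(V) = -V/9
r(C, x) = -2 - x (r(C, x) = -1 + (2*(-1 - x))/2 = -1 + (-2 - 2*x)/2 = -1 + (-1 - x) = -2 - x)
(r(-141, s(4, -11)) + 30019) + U(6) = ((-2 - (-4)*(-11)*4) + 30019) - ⅑*6 = ((-2 - 1*176) + 30019) - ⅔ = ((-2 - 176) + 30019) - ⅔ = (-178 + 30019) - ⅔ = 29841 - ⅔ = 89521/3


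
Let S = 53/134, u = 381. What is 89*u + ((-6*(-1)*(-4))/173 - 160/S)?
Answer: 307201229/9169 ≈ 33504.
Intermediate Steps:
S = 53/134 (S = 53*(1/134) = 53/134 ≈ 0.39552)
89*u + ((-6*(-1)*(-4))/173 - 160/S) = 89*381 + ((-6*(-1)*(-4))/173 - 160/53/134) = 33909 + ((6*(-4))*(1/173) - 160*134/53) = 33909 + (-24*1/173 - 21440/53) = 33909 + (-24/173 - 21440/53) = 33909 - 3710392/9169 = 307201229/9169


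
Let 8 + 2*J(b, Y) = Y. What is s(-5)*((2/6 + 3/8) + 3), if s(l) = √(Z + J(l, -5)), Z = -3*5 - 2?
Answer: 89*I*√94/48 ≈ 17.977*I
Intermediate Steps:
J(b, Y) = -4 + Y/2
Z = -17 (Z = -15 - 2 = -17)
s(l) = I*√94/2 (s(l) = √(-17 + (-4 + (½)*(-5))) = √(-17 + (-4 - 5/2)) = √(-17 - 13/2) = √(-47/2) = I*√94/2)
s(-5)*((2/6 + 3/8) + 3) = (I*√94/2)*((2/6 + 3/8) + 3) = (I*√94/2)*((2*(⅙) + 3*(⅛)) + 3) = (I*√94/2)*((⅓ + 3/8) + 3) = (I*√94/2)*(17/24 + 3) = (I*√94/2)*(89/24) = 89*I*√94/48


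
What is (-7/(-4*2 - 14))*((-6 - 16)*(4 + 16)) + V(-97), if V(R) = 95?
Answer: -45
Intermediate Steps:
(-7/(-4*2 - 14))*((-6 - 16)*(4 + 16)) + V(-97) = (-7/(-4*2 - 14))*((-6 - 16)*(4 + 16)) + 95 = (-7/(-8 - 14))*(-22*20) + 95 = -7/(-22)*(-440) + 95 = -7*(-1/22)*(-440) + 95 = (7/22)*(-440) + 95 = -140 + 95 = -45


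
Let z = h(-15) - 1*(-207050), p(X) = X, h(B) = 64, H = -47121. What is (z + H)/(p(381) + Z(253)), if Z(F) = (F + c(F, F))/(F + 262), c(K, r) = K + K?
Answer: 9155155/21886 ≈ 418.31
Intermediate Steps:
c(K, r) = 2*K
Z(F) = 3*F/(262 + F) (Z(F) = (F + 2*F)/(F + 262) = (3*F)/(262 + F) = 3*F/(262 + F))
z = 207114 (z = 64 - 1*(-207050) = 64 + 207050 = 207114)
(z + H)/(p(381) + Z(253)) = (207114 - 47121)/(381 + 3*253/(262 + 253)) = 159993/(381 + 3*253/515) = 159993/(381 + 3*253*(1/515)) = 159993/(381 + 759/515) = 159993/(196974/515) = 159993*(515/196974) = 9155155/21886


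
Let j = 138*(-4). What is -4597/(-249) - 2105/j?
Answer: 1020563/45816 ≈ 22.275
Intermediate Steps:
j = -552
-4597/(-249) - 2105/j = -4597/(-249) - 2105/(-552) = -4597*(-1/249) - 2105*(-1/552) = 4597/249 + 2105/552 = 1020563/45816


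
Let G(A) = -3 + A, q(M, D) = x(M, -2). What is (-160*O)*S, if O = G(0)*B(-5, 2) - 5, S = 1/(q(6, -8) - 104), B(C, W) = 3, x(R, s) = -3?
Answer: -2240/107 ≈ -20.935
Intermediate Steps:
q(M, D) = -3
S = -1/107 (S = 1/(-3 - 104) = 1/(-107) = -1/107 ≈ -0.0093458)
O = -14 (O = (-3 + 0)*3 - 5 = -3*3 - 5 = -9 - 5 = -14)
(-160*O)*S = -160*(-14)*(-1/107) = 2240*(-1/107) = -2240/107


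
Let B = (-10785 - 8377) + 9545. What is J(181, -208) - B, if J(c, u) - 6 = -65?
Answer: 9558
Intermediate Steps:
J(c, u) = -59 (J(c, u) = 6 - 65 = -59)
B = -9617 (B = -19162 + 9545 = -9617)
J(181, -208) - B = -59 - 1*(-9617) = -59 + 9617 = 9558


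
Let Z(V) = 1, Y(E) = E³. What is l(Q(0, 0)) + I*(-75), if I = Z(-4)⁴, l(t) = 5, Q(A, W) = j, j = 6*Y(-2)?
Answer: -70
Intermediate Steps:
j = -48 (j = 6*(-2)³ = 6*(-8) = -48)
Q(A, W) = -48
I = 1 (I = 1⁴ = 1)
l(Q(0, 0)) + I*(-75) = 5 + 1*(-75) = 5 - 75 = -70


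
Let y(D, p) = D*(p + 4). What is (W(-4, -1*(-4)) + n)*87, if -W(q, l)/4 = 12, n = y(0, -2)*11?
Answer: -4176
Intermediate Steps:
y(D, p) = D*(4 + p)
n = 0 (n = (0*(4 - 2))*11 = (0*2)*11 = 0*11 = 0)
W(q, l) = -48 (W(q, l) = -4*12 = -48)
(W(-4, -1*(-4)) + n)*87 = (-48 + 0)*87 = -48*87 = -4176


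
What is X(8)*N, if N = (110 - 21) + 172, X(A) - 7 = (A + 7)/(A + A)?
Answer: 33147/16 ≈ 2071.7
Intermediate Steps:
X(A) = 7 + (7 + A)/(2*A) (X(A) = 7 + (A + 7)/(A + A) = 7 + (7 + A)/((2*A)) = 7 + (7 + A)*(1/(2*A)) = 7 + (7 + A)/(2*A))
N = 261 (N = 89 + 172 = 261)
X(8)*N = ((½)*(7 + 15*8)/8)*261 = ((½)*(⅛)*(7 + 120))*261 = ((½)*(⅛)*127)*261 = (127/16)*261 = 33147/16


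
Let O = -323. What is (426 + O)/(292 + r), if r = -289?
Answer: 103/3 ≈ 34.333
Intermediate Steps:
(426 + O)/(292 + r) = (426 - 323)/(292 - 289) = 103/3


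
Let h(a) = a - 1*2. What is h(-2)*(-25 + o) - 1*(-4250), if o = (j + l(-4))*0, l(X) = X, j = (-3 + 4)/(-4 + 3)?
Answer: 4350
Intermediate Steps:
j = -1 (j = 1/(-1) = 1*(-1) = -1)
h(a) = -2 + a (h(a) = a - 2 = -2 + a)
o = 0 (o = (-1 - 4)*0 = -5*0 = 0)
h(-2)*(-25 + o) - 1*(-4250) = (-2 - 2)*(-25 + 0) - 1*(-4250) = -4*(-25) + 4250 = 100 + 4250 = 4350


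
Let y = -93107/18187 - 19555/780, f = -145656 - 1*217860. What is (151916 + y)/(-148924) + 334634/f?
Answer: -61629263703025/31760519423568 ≈ -1.9404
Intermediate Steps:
f = -363516 (f = -145656 - 217860 = -363516)
y = -6588773/218244 (y = -93107*1/18187 - 19555*1/780 = -93107/18187 - 3911/156 = -6588773/218244 ≈ -30.190)
(151916 + y)/(-148924) + 334634/f = (151916 - 6588773/218244)/(-148924) + 334634/(-363516) = (33148166731/218244)*(-1/148924) + 334634*(-1/363516) = -1069295701/1048444176 - 167317/181758 = -61629263703025/31760519423568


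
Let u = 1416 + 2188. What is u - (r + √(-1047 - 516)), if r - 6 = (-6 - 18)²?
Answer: 3022 - I*√1563 ≈ 3022.0 - 39.535*I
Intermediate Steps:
r = 582 (r = 6 + (-6 - 18)² = 6 + (-24)² = 6 + 576 = 582)
u = 3604
u - (r + √(-1047 - 516)) = 3604 - (582 + √(-1047 - 516)) = 3604 - (582 + √(-1563)) = 3604 - (582 + I*√1563) = 3604 + (-582 - I*√1563) = 3022 - I*√1563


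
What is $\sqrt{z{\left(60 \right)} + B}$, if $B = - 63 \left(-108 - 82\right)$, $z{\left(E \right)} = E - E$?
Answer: $3 \sqrt{1330} \approx 109.41$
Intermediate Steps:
$z{\left(E \right)} = 0$
$B = 11970$ ($B = \left(-63\right) \left(-190\right) = 11970$)
$\sqrt{z{\left(60 \right)} + B} = \sqrt{0 + 11970} = \sqrt{11970} = 3 \sqrt{1330}$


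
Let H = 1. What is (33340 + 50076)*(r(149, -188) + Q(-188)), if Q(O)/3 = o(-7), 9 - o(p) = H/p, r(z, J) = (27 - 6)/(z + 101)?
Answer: 2008115076/875 ≈ 2.2950e+6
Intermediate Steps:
r(z, J) = 21/(101 + z)
o(p) = 9 - 1/p
Q(O) = 192/7 (Q(O) = 3*(9 - 1/(-7)) = 3*(9 - 1*(-⅐)) = 3*(9 + ⅐) = 3*(64/7) = 192/7)
(33340 + 50076)*(r(149, -188) + Q(-188)) = (33340 + 50076)*(21/(101 + 149) + 192/7) = 83416*(21/250 + 192/7) = 83416*(48147/1750) = 2008115076/875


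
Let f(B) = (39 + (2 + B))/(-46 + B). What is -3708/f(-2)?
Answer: 59328/13 ≈ 4563.7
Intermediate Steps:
f(B) = (41 + B)/(-46 + B)
-3708/f(-2) = -3708*(-46 - 2)/(41 - 2) = -3708/(39/(-48)) = -3708/((-1/48*39)) = -3708/(-13/16) = -3708*(-16/13) = 59328/13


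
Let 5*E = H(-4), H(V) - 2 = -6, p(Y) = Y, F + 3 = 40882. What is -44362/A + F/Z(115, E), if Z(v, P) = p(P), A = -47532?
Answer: -2428781423/47532 ≈ -51098.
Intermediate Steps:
F = 40879 (F = -3 + 40882 = 40879)
H(V) = -4 (H(V) = 2 - 6 = -4)
E = -4/5 (E = (1/5)*(-4) = -4/5 ≈ -0.80000)
Z(v, P) = P
-44362/A + F/Z(115, E) = -44362/(-47532) + 40879/(-4/5) = -44362*(-1/47532) + 40879*(-5/4) = 22181/23766 - 204395/4 = -2428781423/47532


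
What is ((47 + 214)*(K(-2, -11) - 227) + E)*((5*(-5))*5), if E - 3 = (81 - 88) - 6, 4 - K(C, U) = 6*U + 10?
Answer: 5449625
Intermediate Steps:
K(C, U) = -6 - 6*U (K(C, U) = 4 - (6*U + 10) = 4 - (10 + 6*U) = 4 + (-10 - 6*U) = -6 - 6*U)
E = -10 (E = 3 + ((81 - 88) - 6) = 3 + (-7 - 6) = 3 - 13 = -10)
((47 + 214)*(K(-2, -11) - 227) + E)*((5*(-5))*5) = ((47 + 214)*((-6 - 6*(-11)) - 227) - 10)*((5*(-5))*5) = (261*((-6 + 66) - 227) - 10)*(-25*5) = (261*(60 - 227) - 10)*(-125) = (261*(-167) - 10)*(-125) = (-43587 - 10)*(-125) = -43597*(-125) = 5449625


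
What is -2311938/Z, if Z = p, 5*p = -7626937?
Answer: 11559690/7626937 ≈ 1.5156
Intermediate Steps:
p = -7626937/5 (p = (1/5)*(-7626937) = -7626937/5 ≈ -1.5254e+6)
Z = -7626937/5 ≈ -1.5254e+6
-2311938/Z = -2311938/(-7626937/5) = -2311938*(-5/7626937) = 11559690/7626937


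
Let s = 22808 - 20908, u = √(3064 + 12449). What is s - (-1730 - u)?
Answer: 3630 + √15513 ≈ 3754.6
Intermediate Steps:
u = √15513 ≈ 124.55
s = 1900
s - (-1730 - u) = 1900 - (-1730 - √15513) = 1900 + (1730 + √15513) = 3630 + √15513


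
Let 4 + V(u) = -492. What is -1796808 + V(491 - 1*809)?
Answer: -1797304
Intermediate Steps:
V(u) = -496 (V(u) = -4 - 492 = -496)
-1796808 + V(491 - 1*809) = -1796808 - 496 = -1797304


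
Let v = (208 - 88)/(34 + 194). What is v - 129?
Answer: -2441/19 ≈ -128.47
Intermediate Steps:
v = 10/19 (v = 120/228 = 120*(1/228) = 10/19 ≈ 0.52632)
v - 129 = 10/19 - 129 = -2441/19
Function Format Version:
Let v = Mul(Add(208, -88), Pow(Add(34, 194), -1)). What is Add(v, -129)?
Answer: Rational(-2441, 19) ≈ -128.47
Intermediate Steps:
v = Rational(10, 19) (v = Mul(120, Pow(228, -1)) = Mul(120, Rational(1, 228)) = Rational(10, 19) ≈ 0.52632)
Add(v, -129) = Add(Rational(10, 19), -129) = Rational(-2441, 19)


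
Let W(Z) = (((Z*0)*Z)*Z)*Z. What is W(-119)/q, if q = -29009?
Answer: 0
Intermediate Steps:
W(Z) = 0 (W(Z) = ((0*Z)*Z)*Z = (0*Z)*Z = 0*Z = 0)
W(-119)/q = 0/(-29009) = 0*(-1/29009) = 0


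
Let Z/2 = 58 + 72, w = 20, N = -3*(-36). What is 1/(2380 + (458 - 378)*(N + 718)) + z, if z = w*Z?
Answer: 355992001/68460 ≈ 5200.0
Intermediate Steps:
N = 108
Z = 260 (Z = 2*(58 + 72) = 2*130 = 260)
z = 5200 (z = 20*260 = 5200)
1/(2380 + (458 - 378)*(N + 718)) + z = 1/(2380 + (458 - 378)*(108 + 718)) + 5200 = 1/(2380 + 80*826) + 5200 = 1/(2380 + 66080) + 5200 = 1/68460 + 5200 = 355992001/68460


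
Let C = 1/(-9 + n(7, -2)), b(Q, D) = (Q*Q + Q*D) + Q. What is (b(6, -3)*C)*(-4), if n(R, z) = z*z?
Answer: 96/5 ≈ 19.200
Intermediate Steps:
b(Q, D) = Q + Q**2 + D*Q (b(Q, D) = (Q**2 + D*Q) + Q = Q + Q**2 + D*Q)
n(R, z) = z**2
C = -1/5 (C = 1/(-9 + (-2)**2) = 1/(-9 + 4) = 1/(-5) = -1/5 ≈ -0.20000)
(b(6, -3)*C)*(-4) = ((6*(1 - 3 + 6))*(-1/5))*(-4) = ((6*4)*(-1/5))*(-4) = (24*(-1/5))*(-4) = -24/5*(-4) = 96/5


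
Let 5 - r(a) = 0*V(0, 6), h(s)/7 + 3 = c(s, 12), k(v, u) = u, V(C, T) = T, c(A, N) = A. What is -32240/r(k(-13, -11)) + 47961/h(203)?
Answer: -8979239/1400 ≈ -6413.7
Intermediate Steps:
h(s) = -21 + 7*s
r(a) = 5 (r(a) = 5 - 0*6 = 5 - 1*0 = 5 + 0 = 5)
-32240/r(k(-13, -11)) + 47961/h(203) = -32240/5 + 47961/(-21 + 7*203) = -32240*⅕ + 47961/(-21 + 1421) = -6448 + 47961/1400 = -8979239/1400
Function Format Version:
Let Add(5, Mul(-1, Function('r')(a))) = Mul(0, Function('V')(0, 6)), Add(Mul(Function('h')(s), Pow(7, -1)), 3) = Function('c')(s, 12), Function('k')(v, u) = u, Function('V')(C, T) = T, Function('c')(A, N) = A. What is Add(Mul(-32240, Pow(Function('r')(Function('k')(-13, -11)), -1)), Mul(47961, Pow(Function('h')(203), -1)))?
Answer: Rational(-8979239, 1400) ≈ -6413.7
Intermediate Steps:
Function('h')(s) = Add(-21, Mul(7, s))
Function('r')(a) = 5 (Function('r')(a) = Add(5, Mul(-1, Mul(0, 6))) = Add(5, Mul(-1, 0)) = Add(5, 0) = 5)
Add(Mul(-32240, Pow(Function('r')(Function('k')(-13, -11)), -1)), Mul(47961, Pow(Function('h')(203), -1))) = Add(Mul(-32240, Pow(5, -1)), Mul(47961, Pow(Add(-21, Mul(7, 203)), -1))) = Add(Mul(-32240, Rational(1, 5)), Mul(47961, Pow(Add(-21, 1421), -1))) = Add(-6448, Mul(47961, Pow(1400, -1))) = Add(-6448, Mul(47961, Rational(1, 1400))) = Add(-6448, Rational(47961, 1400)) = Rational(-8979239, 1400)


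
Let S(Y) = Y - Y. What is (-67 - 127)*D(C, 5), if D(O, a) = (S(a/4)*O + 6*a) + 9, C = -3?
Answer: -7566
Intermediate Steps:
S(Y) = 0
D(O, a) = 9 + 6*a (D(O, a) = (0*O + 6*a) + 9 = (0 + 6*a) + 9 = 6*a + 9 = 9 + 6*a)
(-67 - 127)*D(C, 5) = (-67 - 127)*(9 + 6*5) = -194*(9 + 30) = -194*39 = -7566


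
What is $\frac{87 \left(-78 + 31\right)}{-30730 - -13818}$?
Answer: $\frac{4089}{16912} \approx 0.24178$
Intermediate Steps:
$\frac{87 \left(-78 + 31\right)}{-30730 - -13818} = \frac{87 \left(-47\right)}{-30730 + 13818} = - \frac{4089}{-16912} = \left(-4089\right) \left(- \frac{1}{16912}\right) = \frac{4089}{16912}$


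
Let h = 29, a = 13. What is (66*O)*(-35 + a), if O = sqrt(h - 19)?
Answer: -1452*sqrt(10) ≈ -4591.6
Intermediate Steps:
O = sqrt(10) (O = sqrt(29 - 19) = sqrt(10) ≈ 3.1623)
(66*O)*(-35 + a) = (66*sqrt(10))*(-35 + 13) = (66*sqrt(10))*(-22) = -1452*sqrt(10)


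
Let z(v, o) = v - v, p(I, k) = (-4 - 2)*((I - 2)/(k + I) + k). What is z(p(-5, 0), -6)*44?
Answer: 0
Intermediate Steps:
p(I, k) = -6*k - 6*(-2 + I)/(I + k) (p(I, k) = -6*((-2 + I)/(I + k) + k) = -6*(k + (-2 + I)/(I + k)) = -6*k - 6*(-2 + I)/(I + k))
z(v, o) = 0
z(p(-5, 0), -6)*44 = 0*44 = 0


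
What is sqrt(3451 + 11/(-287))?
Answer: sqrt(284252262)/287 ≈ 58.745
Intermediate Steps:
sqrt(3451 + 11/(-287)) = sqrt(3451 + 11*(-1/287)) = sqrt(3451 - 11/287) = sqrt(990426/287) = sqrt(284252262)/287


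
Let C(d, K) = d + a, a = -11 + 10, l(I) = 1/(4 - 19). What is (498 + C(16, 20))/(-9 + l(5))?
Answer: -7695/136 ≈ -56.581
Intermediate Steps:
l(I) = -1/15 (l(I) = 1/(-15) = -1/15)
a = -1
C(d, K) = -1 + d (C(d, K) = d - 1 = -1 + d)
(498 + C(16, 20))/(-9 + l(5)) = (498 + (-1 + 16))/(-9 - 1/15) = (498 + 15)/(-136/15) = 513*(-15/136) = -7695/136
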